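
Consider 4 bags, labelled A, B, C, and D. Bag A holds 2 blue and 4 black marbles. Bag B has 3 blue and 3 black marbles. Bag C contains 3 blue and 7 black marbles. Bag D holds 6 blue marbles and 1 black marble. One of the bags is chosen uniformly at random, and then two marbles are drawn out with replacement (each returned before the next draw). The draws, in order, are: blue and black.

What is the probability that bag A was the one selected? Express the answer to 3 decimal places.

0.276

Compute the likelihood of the observed sequence for each case: P(data | bag A) = (2/6)(4/6) = 0.22222; P(data | bag B) = (3/6)(3/6) = 0.25; P(data | bag C) = (3/10)(7/10) = 0.21; P(data | bag D) = (6/7)(1/7) = 0.12245.
Weighting by the prior gives 1/4 · 0.22222 = 0.055556, 1/4 · 0.25 = 0.0625, 1/4 · 0.21 = 0.0525, 1/4 · 0.12245 = 0.030612; summing to 0.20117.
Hence P(bag A | data) = (0.055556) / (0.20117) = 0.27617.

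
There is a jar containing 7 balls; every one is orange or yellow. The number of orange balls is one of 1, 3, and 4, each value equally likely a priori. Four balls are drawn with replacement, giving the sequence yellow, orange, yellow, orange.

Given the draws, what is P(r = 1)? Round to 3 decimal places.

Compute the likelihood of the observed sequence for each case: P(data | r = 1) = (6/7)(1/7)(6/7)(1/7) = 0.014994; P(data | r = 3) = (4/7)(3/7)(4/7)(3/7) = 0.059975; P(data | r = 4) = (3/7)(4/7)(3/7)(4/7) = 0.059975.
The prior-weighted likelihoods are 1/3 · 0.014994 = 0.0049979, 1/3 · 0.059975 = 0.019992, 1/3 · 0.059975 = 0.019992; these sum to 0.044981.
So P(r = 1 | data) = (0.0049979) / (0.044981) = 0.11111.

0.111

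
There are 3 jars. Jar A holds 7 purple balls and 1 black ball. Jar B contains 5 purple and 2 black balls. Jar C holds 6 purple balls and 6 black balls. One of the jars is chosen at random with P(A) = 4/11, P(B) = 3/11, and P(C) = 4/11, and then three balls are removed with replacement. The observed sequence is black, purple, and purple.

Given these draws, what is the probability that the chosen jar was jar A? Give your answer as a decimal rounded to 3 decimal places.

0.290

Compute the likelihood of the observed sequence for each case: P(data | jar A) = (1/8)(7/8)(7/8) = 0.095703; P(data | jar B) = (2/7)(5/7)(5/7) = 0.14577; P(data | jar C) = (6/12)(6/12)(6/12) = 0.125.
Weighting by the prior gives 4/11 · 0.095703 = 0.034801, 3/11 · 0.14577 = 0.039756, 4/11 · 0.125 = 0.045455; these sum to 0.12001.
By Bayes' rule, P(jar A | data) = (0.034801) / (0.12001) = 0.28998.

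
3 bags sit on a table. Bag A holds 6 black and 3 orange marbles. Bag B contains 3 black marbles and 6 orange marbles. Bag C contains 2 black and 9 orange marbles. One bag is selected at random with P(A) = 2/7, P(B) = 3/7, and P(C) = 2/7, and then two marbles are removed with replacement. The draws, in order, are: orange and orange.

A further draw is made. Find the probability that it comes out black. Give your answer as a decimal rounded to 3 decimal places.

0.289

Under each hypothesis, the probability of the observed sequence is: P(data | bag A) = (3/9)(3/9) = 0.11111; P(data | bag B) = (6/9)(6/9) = 0.44444; P(data | bag C) = (9/11)(9/11) = 0.66942.
The prior-weighted likelihoods are 2/7 · 0.11111 = 0.031746, 3/7 · 0.44444 = 0.19048, 2/7 · 0.66942 = 0.19126; with total 0.41349.
Normalising, the posterior is P(bag A | data) = 0.076777, P(bag B | data) = 0.46066, P(bag C | data) = 0.46256.
The predictive probability is P(black next | data) = (2/3)(0.076777) + (1/3)(0.46066) + (2/11)(0.46256) = 0.28884.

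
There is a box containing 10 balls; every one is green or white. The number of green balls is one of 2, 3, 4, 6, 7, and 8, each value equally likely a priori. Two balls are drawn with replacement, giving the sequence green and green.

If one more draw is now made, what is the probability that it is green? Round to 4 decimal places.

Under each hypothesis, the probability of the observed sequence is: P(data | r = 2) = (2/10)(2/10) = 1/25; P(data | r = 3) = (3/10)(3/10) = 9/100; P(data | r = 4) = (4/10)(4/10) = 4/25; P(data | r = 6) = (6/10)(6/10) = 9/25; P(data | r = 7) = (7/10)(7/10) = 49/100; P(data | r = 8) = (8/10)(8/10) = 16/25.
Multiplying each by its prior: 1/6 · 1/25 = 1/150, 1/6 · 9/100 = 3/200, 1/6 · 4/25 = 2/75, 1/6 · 9/25 = 3/50, 1/6 · 49/100 = 49/600, 1/6 · 16/25 = 8/75; summing to 89/300.
Dividing through by the total gives posterior P(r = 2 | data) = 2/89, P(r = 3 | data) = 9/178, P(r = 4 | data) = 8/89, P(r = 6 | data) = 18/89, P(r = 7 | data) = 49/178, P(r = 8 | data) = 32/89.
So P(green next | data) = Σ P(green next | H) P(H | data) = (1/5)(2/89) + (3/10)(9/178) + (2/5)(8/89) + (3/5)(18/89) + (7/10)(49/178) + (4/5)(32/89) = 117/178.

0.6573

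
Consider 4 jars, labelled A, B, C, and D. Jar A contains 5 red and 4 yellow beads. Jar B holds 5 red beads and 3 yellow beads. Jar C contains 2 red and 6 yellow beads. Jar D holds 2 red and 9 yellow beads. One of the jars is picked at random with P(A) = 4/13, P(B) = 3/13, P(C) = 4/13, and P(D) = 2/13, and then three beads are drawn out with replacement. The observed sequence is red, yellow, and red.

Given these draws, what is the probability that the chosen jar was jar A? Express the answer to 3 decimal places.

0.446

The likelihood of the observed sequence under each hypothesis: P(data | jar A) = (5/9)(4/9)(5/9) = 0.13717; P(data | jar B) = (5/8)(3/8)(5/8) = 0.14648; P(data | jar C) = (2/8)(6/8)(2/8) = 0.046875; P(data | jar D) = (2/11)(9/11)(2/11) = 0.027047.
Weighting by the prior gives 4/13 · 0.13717 = 0.042207, 3/13 · 0.14648 = 0.033804, 4/13 · 0.046875 = 0.014423, 2/13 · 0.027047 = 0.0041611; with total 0.094596.
Therefore the posterior P(jar A | data) = (0.042207) / (0.094596) = 0.44619.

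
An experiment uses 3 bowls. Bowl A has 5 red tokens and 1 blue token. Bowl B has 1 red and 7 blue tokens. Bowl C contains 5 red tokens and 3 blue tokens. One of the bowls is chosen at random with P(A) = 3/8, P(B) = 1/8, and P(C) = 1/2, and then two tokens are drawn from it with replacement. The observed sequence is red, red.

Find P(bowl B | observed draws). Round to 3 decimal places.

Under each hypothesis, the probability of the observed sequence is: P(data | bowl A) = (5/6)(5/6) = 0.69444; P(data | bowl B) = (1/8)(1/8) = 0.015625; P(data | bowl C) = (5/8)(5/8) = 0.39062.
The prior-weighted likelihoods are 3/8 · 0.69444 = 0.26042, 1/8 · 0.015625 = 0.0019531, 1/2 · 0.39062 = 0.19531; these sum to 0.45768.
Therefore the posterior P(bowl B | data) = (0.0019531) / (0.45768) = 0.0042674.

0.004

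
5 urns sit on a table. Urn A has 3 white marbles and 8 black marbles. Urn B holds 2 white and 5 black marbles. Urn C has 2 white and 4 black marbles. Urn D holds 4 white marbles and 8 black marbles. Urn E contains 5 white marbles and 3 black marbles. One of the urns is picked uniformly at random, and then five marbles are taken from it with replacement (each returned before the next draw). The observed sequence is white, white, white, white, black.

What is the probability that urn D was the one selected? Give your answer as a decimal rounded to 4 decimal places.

For each hypothesis, P(data | H) works out to: P(data | urn A) = (3/11)(3/11)(3/11)(3/11)(8/11) = 0.0040236; P(data | urn B) = (2/7)(2/7)(2/7)(2/7)(5/7) = 0.0047599; P(data | urn C) = (2/6)(2/6)(2/6)(2/6)(4/6) = 0.0082305; P(data | urn D) = (4/12)(4/12)(4/12)(4/12)(8/12) = 0.0082305; P(data | urn E) = (5/8)(5/8)(5/8)(5/8)(3/8) = 0.05722.
Weighting by the prior gives 1/5 · 0.0040236 = 0.00080471, 1/5 · 0.0047599 = 0.00095198, 1/5 · 0.0082305 = 0.0016461, 1/5 · 0.0082305 = 0.0016461, 1/5 · 0.05722 = 0.011444; these sum to 0.016493.
Hence P(urn D | data) = (0.0016461) / (0.016493) = 0.099806.

0.0998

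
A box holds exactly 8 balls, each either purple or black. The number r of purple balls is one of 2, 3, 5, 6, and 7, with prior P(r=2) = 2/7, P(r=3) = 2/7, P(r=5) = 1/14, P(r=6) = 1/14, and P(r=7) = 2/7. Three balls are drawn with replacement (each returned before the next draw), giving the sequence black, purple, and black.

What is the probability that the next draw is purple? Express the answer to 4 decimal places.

0.3724

The likelihood of the observed sequence under each hypothesis: P(data | r = 2) = (6/8)(2/8)(6/8) = 0.14062; P(data | r = 3) = (5/8)(3/8)(5/8) = 0.14648; P(data | r = 5) = (3/8)(5/8)(3/8) = 0.087891; P(data | r = 6) = (2/8)(6/8)(2/8) = 0.046875; P(data | r = 7) = (1/8)(7/8)(1/8) = 0.013672.
The prior-weighted likelihoods are 2/7 · 0.14062 = 0.040179, 2/7 · 0.14648 = 0.041853, 1/14 · 0.087891 = 0.0062779, 1/14 · 0.046875 = 0.0033482, 2/7 · 0.013672 = 0.0039062; these sum to 0.095564.
Dividing through by the total gives posterior P(r = 2 | data) = 0.42044, P(r = 3 | data) = 0.43796, P(r = 5 | data) = 0.065693, P(r = 6 | data) = 0.035036, P(r = 7 | data) = 0.040876.
The predictive probability is P(purple next | data) = (1/4)(0.42044) + (3/8)(0.43796) + (5/8)(0.065693) + (3/4)(0.035036) + (7/8)(0.040876) = 0.37245.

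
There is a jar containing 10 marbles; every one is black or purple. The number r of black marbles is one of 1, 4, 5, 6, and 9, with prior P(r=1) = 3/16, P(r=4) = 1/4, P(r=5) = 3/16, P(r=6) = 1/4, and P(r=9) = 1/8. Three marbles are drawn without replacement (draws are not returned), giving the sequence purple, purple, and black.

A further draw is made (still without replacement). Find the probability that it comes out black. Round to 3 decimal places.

0.454

The likelihood of the observed sequence under each hypothesis: P(data | r = 1) = (9/10)(8/9)(1/8) = 1/10; P(data | r = 4) = (6/10)(5/9)(4/8) = 1/6; P(data | r = 5) = (5/10)(4/9)(5/8) = 5/36; P(data | r = 6) = (4/10)(3/9)(6/8) = 1/10; P(data | r = 9) = (1/10)(0/9) = 0.
Multiplying each by its prior: 3/16 · 1/10 = 3/160, 1/4 · 1/6 = 1/24, 3/16 · 5/36 = 5/192, 1/4 · 1/10 = 1/40, 1/8 · 0 = 0; summing to 107/960.
The posterior is then P(r = 1 | data) = 18/107, P(r = 4 | data) = 40/107, P(r = 5 | data) = 25/107, P(r = 6 | data) = 24/107, P(r = 9 | data) = 0.
The predictive probability is P(black next | data) = (0)(18/107) + (3/7)(40/107) + (4/7)(25/107) + (5/7)(24/107) = 340/749.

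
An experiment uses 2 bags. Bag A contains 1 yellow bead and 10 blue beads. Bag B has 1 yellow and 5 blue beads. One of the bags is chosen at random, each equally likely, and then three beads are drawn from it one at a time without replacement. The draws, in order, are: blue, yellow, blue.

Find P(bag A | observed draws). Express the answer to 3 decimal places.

Under each hypothesis, the probability of the observed sequence is: P(data | bag A) = (10/11)(1/10)(9/9) = 1/11; P(data | bag B) = (5/6)(1/5)(4/4) = 1/6.
Weighting by the prior gives 1/2 · 1/11 = 1/22, 1/2 · 1/6 = 1/12; these sum to 17/132.
Hence P(bag A | data) = (1/22) / (17/132) = 6/17.

0.353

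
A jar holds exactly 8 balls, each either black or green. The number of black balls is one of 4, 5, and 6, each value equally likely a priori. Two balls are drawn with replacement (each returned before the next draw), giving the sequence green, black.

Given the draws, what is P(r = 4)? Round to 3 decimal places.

The likelihood of the observed sequence under each hypothesis: P(data | r = 4) = (4/8)(4/8) = 1/4; P(data | r = 5) = (3/8)(5/8) = 15/64; P(data | r = 6) = (2/8)(6/8) = 3/16.
Multiplying each by its prior: 1/3 · 1/4 = 1/12, 1/3 · 15/64 = 5/64, 1/3 · 3/16 = 1/16; these sum to 43/192.
By Bayes' rule, P(r = 4 | data) = (1/12) / (43/192) = 16/43.

0.372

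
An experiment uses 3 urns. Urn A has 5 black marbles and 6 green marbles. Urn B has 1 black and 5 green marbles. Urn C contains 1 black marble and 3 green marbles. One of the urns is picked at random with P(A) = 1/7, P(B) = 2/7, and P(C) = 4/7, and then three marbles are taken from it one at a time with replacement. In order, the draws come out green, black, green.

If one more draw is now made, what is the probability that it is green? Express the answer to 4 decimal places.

Under each hypothesis, the probability of the observed sequence is: P(data | urn A) = (6/11)(5/11)(6/11) = 0.13524; P(data | urn B) = (5/6)(1/6)(5/6) = 0.11574; P(data | urn C) = (3/4)(1/4)(3/4) = 0.14062.
Multiplying each by its prior: 1/7 · 0.13524 = 0.01932, 2/7 · 0.11574 = 0.033069, 4/7 · 0.14062 = 0.080357; with total 0.13275.
Normalising, the posterior is P(urn A | data) = 0.14554, P(urn B | data) = 0.24911, P(urn C | data) = 0.60535.
The predictive probability is P(green next | data) = (6/11)(0.14554) + (5/6)(0.24911) + (3/4)(0.60535) = 0.74099.

0.7410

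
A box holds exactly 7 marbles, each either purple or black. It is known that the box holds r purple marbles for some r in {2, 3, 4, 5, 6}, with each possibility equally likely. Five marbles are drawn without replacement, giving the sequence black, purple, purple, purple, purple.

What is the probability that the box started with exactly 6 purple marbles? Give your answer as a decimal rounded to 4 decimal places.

Compute the likelihood of the observed sequence for each case: P(data | r = 2) = (5/7)(2/6)(1/5)(0/4) = 0; P(data | r = 3) = (4/7)(3/6)(2/5)(1/4)(0/3) = 0; P(data | r = 4) = (3/7)(4/6)(3/5)(2/4)(1/3) = 1/35; P(data | r = 5) = (2/7)(5/6)(4/5)(3/4)(2/3) = 2/21; P(data | r = 6) = (1/7)(6/6)(5/5)(4/4)(3/3) = 1/7.
The prior-weighted likelihoods are 1/5 · 0 = 0, 1/5 · 0 = 0, 1/5 · 1/35 = 1/175, 1/5 · 2/21 = 2/105, 1/5 · 1/7 = 1/35; with total 4/75.
Therefore the posterior P(r = 6 | data) = (1/35) / (4/75) = 15/28.

0.5357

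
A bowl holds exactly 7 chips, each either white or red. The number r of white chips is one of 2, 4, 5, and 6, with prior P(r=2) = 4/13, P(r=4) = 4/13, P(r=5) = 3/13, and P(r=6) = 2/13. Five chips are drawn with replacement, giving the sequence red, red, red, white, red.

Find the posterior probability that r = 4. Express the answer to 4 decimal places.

Under each hypothesis, the probability of the observed sequence is: P(data | r = 2) = (5/7)(5/7)(5/7)(2/7)(5/7) = 0.074374; P(data | r = 4) = (3/7)(3/7)(3/7)(4/7)(3/7) = 0.019278; P(data | r = 5) = (2/7)(2/7)(2/7)(5/7)(2/7) = 0.0047599; P(data | r = 6) = (1/7)(1/7)(1/7)(6/7)(1/7) = 0.00035699.
Weighting by the prior gives 4/13 · 0.074374 = 0.022884, 4/13 · 0.019278 = 0.0059316, 3/13 · 0.0047599 = 0.0010984, 2/13 · 0.00035699 = 5.4922e-05; with total 0.029969.
Hence P(r = 4 | data) = (0.0059316) / (0.029969) = 0.19792.

0.1979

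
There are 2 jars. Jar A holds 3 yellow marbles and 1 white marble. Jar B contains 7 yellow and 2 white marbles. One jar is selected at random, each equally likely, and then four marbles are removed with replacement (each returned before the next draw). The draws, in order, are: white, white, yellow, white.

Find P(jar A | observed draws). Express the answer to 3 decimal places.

For each hypothesis, P(data | H) works out to: P(data | jar A) = (1/4)(1/4)(3/4)(1/4) = 0.011719; P(data | jar B) = (2/9)(2/9)(7/9)(2/9) = 0.0085353.
Multiplying each by its prior: 1/2 · 0.011719 = 0.0058594, 1/2 · 0.0085353 = 0.0042676; these sum to 0.010127.
Therefore the posterior P(jar A | data) = (0.0058594) / (0.010127) = 0.57859.

0.579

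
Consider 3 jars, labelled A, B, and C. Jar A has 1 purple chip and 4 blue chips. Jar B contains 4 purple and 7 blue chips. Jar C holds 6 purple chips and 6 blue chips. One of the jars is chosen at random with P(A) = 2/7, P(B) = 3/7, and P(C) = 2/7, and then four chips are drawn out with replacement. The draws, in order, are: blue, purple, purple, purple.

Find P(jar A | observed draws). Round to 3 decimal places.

0.056

Compute the likelihood of the observed sequence for each case: P(data | jar A) = (4/5)(1/5)(1/5)(1/5) = 0.0064; P(data | jar B) = (7/11)(4/11)(4/11)(4/11) = 0.030599; P(data | jar C) = (6/12)(6/12)(6/12)(6/12) = 0.0625.
Multiplying each by its prior: 2/7 · 0.0064 = 0.0018286, 3/7 · 0.030599 = 0.013114, 2/7 · 0.0625 = 0.017857; with total 0.0328.
So P(jar A | data) = (0.0018286) / (0.0328) = 0.05575.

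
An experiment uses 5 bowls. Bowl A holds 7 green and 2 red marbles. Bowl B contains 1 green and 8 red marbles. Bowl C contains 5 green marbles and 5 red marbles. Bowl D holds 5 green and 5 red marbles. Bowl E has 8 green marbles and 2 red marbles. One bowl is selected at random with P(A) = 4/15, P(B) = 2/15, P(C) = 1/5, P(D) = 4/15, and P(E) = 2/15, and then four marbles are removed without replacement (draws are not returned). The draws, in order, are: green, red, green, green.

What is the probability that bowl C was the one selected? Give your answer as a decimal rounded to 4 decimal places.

The likelihood of the observed sequence under each hypothesis: P(data | bowl A) = (7/9)(2/8)(6/7)(5/6) = 0.13889; P(data | bowl B) = (1/9)(8/8)(0/7) = 0; P(data | bowl C) = (5/10)(5/9)(4/8)(3/7) = 0.059524; P(data | bowl D) = (5/10)(5/9)(4/8)(3/7) = 0.059524; P(data | bowl E) = (8/10)(2/9)(7/8)(6/7) = 0.13333.
Multiplying each by its prior: 4/15 · 0.13889 = 0.037037, 2/15 · 0 = 0, 1/5 · 0.059524 = 0.011905, 4/15 · 0.059524 = 0.015873, 2/15 · 0.13333 = 0.017778; these sum to 0.082593.
By Bayes' rule, P(bowl C | data) = (0.011905) / (0.082593) = 0.14414.

0.1441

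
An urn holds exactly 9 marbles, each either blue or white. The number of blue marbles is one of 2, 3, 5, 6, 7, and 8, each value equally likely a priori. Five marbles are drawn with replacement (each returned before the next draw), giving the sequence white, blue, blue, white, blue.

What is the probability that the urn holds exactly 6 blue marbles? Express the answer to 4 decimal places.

0.2703

For each hypothesis, P(data | H) works out to: P(data | r = 2) = (7/9)(2/9)(2/9)(7/9)(2/9) = 0.0066386; P(data | r = 3) = (6/9)(3/9)(3/9)(6/9)(3/9) = 0.016461; P(data | r = 5) = (4/9)(5/9)(5/9)(4/9)(5/9) = 0.03387; P(data | r = 6) = (3/9)(6/9)(6/9)(3/9)(6/9) = 0.032922; P(data | r = 7) = (2/9)(7/9)(7/9)(2/9)(7/9) = 0.023235; P(data | r = 8) = (1/9)(8/9)(8/9)(1/9)(8/9) = 0.0086708.
The prior-weighted likelihoods are 1/6 · 0.0066386 = 0.0011064, 1/6 · 0.016461 = 0.0027435, 1/6 · 0.03387 = 0.005645, 1/6 · 0.032922 = 0.005487, 1/6 · 0.023235 = 0.0038725, 1/6 · 0.0086708 = 0.0014451; these sum to 0.0203.
By Bayes' rule, P(r = 6 | data) = (0.005487) / (0.0203) = 0.2703.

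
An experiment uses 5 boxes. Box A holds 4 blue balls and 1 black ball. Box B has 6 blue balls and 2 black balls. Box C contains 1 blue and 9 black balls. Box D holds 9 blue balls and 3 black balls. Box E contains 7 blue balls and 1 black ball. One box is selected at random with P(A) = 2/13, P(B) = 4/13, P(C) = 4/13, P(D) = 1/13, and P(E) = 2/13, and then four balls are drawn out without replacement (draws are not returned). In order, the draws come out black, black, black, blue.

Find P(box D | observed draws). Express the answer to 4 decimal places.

0.0112

The likelihood of the observed sequence under each hypothesis: P(data | box A) = (1/5)(0/4) = 0; P(data | box B) = (2/8)(1/7)(0/6) = 0; P(data | box C) = (9/10)(8/9)(7/8)(1/7) = 0.1; P(data | box D) = (3/12)(2/11)(1/10)(9/9) = 0.0045455; P(data | box E) = (1/8)(0/7) = 0.
Weighting by the prior gives 2/13 · 0 = 0, 4/13 · 0 = 0, 4/13 · 0.1 = 0.030769, 1/13 · 0.0045455 = 0.00034965, 2/13 · 0 = 0; summing to 0.031119.
Hence P(box D | data) = (0.00034965) / (0.031119) = 0.011236.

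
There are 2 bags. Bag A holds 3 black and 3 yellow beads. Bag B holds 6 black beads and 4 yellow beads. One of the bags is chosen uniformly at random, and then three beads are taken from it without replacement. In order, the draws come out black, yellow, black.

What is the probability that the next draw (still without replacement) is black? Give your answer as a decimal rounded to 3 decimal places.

Compute the likelihood of the observed sequence for each case: P(data | bag A) = (3/6)(3/5)(2/4) = 3/20; P(data | bag B) = (6/10)(4/9)(5/8) = 1/6.
The prior-weighted likelihoods are 1/2 · 3/20 = 3/40, 1/2 · 1/6 = 1/12; these sum to 19/120.
Dividing through by the total gives posterior P(bag A | data) = 9/19, P(bag B | data) = 10/19.
The predictive probability is P(black next | data) = (1/3)(9/19) + (4/7)(10/19) = 61/133.

0.459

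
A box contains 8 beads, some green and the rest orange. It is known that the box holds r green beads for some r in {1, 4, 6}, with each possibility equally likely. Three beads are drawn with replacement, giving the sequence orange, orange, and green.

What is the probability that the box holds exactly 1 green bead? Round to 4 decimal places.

0.3577

For each hypothesis, P(data | H) works out to: P(data | r = 1) = (7/8)(7/8)(1/8) = 0.095703; P(data | r = 4) = (4/8)(4/8)(4/8) = 0.125; P(data | r = 6) = (2/8)(2/8)(6/8) = 0.046875.
Multiplying each by its prior: 1/3 · 0.095703 = 0.031901, 1/3 · 0.125 = 0.041667, 1/3 · 0.046875 = 0.015625; these sum to 0.089193.
So P(r = 1 | data) = (0.031901) / (0.089193) = 0.35766.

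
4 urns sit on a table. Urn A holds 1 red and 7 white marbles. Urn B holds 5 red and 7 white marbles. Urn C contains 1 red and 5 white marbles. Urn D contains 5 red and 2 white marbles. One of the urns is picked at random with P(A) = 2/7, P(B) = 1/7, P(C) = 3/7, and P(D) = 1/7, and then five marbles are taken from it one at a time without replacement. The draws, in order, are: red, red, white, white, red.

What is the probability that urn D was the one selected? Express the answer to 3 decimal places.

0.642

For each hypothesis, P(data | H) works out to: P(data | urn A) = (1/8)(0/7) = 0; P(data | urn B) = (5/12)(4/11)(7/10)(6/9)(3/8) = 0.026515; P(data | urn C) = (1/6)(0/5) = 0; P(data | urn D) = (5/7)(4/6)(2/5)(1/4)(3/3) = 0.047619.
The prior-weighted likelihoods are 2/7 · 0 = 0, 1/7 · 0.026515 = 0.0037879, 3/7 · 0 = 0, 1/7 · 0.047619 = 0.0068027; summing to 0.010591.
Hence P(urn D | data) = (0.0068027) / (0.010591) = 0.64234.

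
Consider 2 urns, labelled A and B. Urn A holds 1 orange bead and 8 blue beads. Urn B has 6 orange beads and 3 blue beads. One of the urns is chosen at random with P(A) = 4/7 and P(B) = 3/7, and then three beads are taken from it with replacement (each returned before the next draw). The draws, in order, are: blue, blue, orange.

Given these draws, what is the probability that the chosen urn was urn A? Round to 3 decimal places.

0.612

For each hypothesis, P(data | H) works out to: P(data | urn A) = (8/9)(8/9)(1/9) = 0.087791; P(data | urn B) = (3/9)(3/9)(6/9) = 0.074074.
Multiplying each by its prior: 4/7 · 0.087791 = 0.050167, 3/7 · 0.074074 = 0.031746; these sum to 0.081913.
Hence P(urn A | data) = (0.050167) / (0.081913) = 0.61244.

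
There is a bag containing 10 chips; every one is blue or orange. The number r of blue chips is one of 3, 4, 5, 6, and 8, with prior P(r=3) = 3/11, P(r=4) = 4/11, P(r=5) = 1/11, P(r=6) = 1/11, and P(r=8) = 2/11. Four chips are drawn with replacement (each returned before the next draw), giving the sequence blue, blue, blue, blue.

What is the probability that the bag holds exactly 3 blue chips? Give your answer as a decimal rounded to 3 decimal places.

Under each hypothesis, the probability of the observed sequence is: P(data | r = 3) = (3/10)(3/10)(3/10)(3/10) = 0.0081; P(data | r = 4) = (4/10)(4/10)(4/10)(4/10) = 0.0256; P(data | r = 5) = (5/10)(5/10)(5/10)(5/10) = 0.0625; P(data | r = 6) = (6/10)(6/10)(6/10)(6/10) = 0.1296; P(data | r = 8) = (8/10)(8/10)(8/10)(8/10) = 0.4096.
Weighting by the prior gives 3/11 · 0.0081 = 0.0022091, 4/11 · 0.0256 = 0.0093091, 1/11 · 0.0625 = 0.0056818, 1/11 · 0.1296 = 0.011782, 2/11 · 0.4096 = 0.074473; with total 0.10345.
Therefore the posterior P(r = 3 | data) = (0.0022091) / (0.10345) = 0.021353.

0.021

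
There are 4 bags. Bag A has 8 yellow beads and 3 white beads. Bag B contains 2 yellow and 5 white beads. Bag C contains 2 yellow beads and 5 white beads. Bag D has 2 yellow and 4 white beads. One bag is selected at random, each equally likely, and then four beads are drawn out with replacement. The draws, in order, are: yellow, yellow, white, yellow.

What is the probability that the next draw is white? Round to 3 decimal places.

0.423

The likelihood of the observed sequence under each hypothesis: P(data | bag A) = (8/11)(8/11)(3/11)(8/11) = 0.10491; P(data | bag B) = (2/7)(2/7)(5/7)(2/7) = 0.01666; P(data | bag C) = (2/7)(2/7)(5/7)(2/7) = 0.01666; P(data | bag D) = (2/6)(2/6)(4/6)(2/6) = 0.024691.
Multiplying each by its prior: 1/4 · 0.10491 = 0.026228, 1/4 · 0.01666 = 0.0041649, 1/4 · 0.01666 = 0.0041649, 1/4 · 0.024691 = 0.0061728; these sum to 0.04073.
The posterior is then P(bag A | data) = 0.64393, P(bag B | data) = 0.10226, P(bag C | data) = 0.10226, P(bag D | data) = 0.15155.
Averaging over the posterior, P(white next | data) = (3/11)(0.64393) + (5/7)(0.10226) + (5/7)(0.10226) + (2/3)(0.15155) = 0.42273.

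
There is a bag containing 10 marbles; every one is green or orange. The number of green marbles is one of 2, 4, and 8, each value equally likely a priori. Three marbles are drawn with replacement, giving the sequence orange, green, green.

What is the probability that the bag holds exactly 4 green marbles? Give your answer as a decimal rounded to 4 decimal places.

Under each hypothesis, the probability of the observed sequence is: P(data | r = 2) = (8/10)(2/10)(2/10) = 4/125; P(data | r = 4) = (6/10)(4/10)(4/10) = 12/125; P(data | r = 8) = (2/10)(8/10)(8/10) = 16/125.
Multiplying each by its prior: 1/3 · 4/125 = 4/375, 1/3 · 12/125 = 4/125, 1/3 · 16/125 = 16/375; with total 32/375.
Therefore the posterior P(r = 4 | data) = (4/125) / (32/375) = 3/8.

0.3750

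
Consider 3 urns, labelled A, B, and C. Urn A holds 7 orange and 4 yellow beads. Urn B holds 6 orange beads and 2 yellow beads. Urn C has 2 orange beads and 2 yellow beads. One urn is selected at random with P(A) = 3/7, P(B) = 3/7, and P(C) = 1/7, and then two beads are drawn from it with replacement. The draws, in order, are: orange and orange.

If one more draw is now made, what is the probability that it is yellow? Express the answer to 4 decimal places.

0.3136

For each hypothesis, P(data | H) works out to: P(data | urn A) = (7/11)(7/11) = 0.40496; P(data | urn B) = (6/8)(6/8) = 0.5625; P(data | urn C) = (2/4)(2/4) = 0.25.
Weighting by the prior gives 3/7 · 0.40496 = 0.17355, 3/7 · 0.5625 = 0.24107, 1/7 · 0.25 = 0.035714; with total 0.45034.
Dividing through by the total gives posterior P(urn A | data) = 0.38538, P(urn B | data) = 0.53531, P(urn C | data) = 0.079305.
So P(yellow next | data) = Σ P(yellow next | H) P(H | data) = (4/11)(0.38538) + (1/4)(0.53531) + (1/2)(0.079305) = 0.31362.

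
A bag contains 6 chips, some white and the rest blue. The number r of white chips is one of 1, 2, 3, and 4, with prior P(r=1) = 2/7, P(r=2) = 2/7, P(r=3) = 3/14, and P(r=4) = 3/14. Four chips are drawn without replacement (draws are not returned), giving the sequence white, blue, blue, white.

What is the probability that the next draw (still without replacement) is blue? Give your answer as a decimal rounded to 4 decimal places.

0.5435

For each hypothesis, P(data | H) works out to: P(data | r = 1) = (1/6)(5/5)(4/4)(0/3) = 0; P(data | r = 2) = (2/6)(4/5)(3/4)(1/3) = 1/15; P(data | r = 3) = (3/6)(3/5)(2/4)(2/3) = 1/10; P(data | r = 4) = (4/6)(2/5)(1/4)(3/3) = 1/15.
Multiplying each by its prior: 2/7 · 0 = 0, 2/7 · 1/15 = 2/105, 3/14 · 1/10 = 3/140, 3/14 · 1/15 = 1/70; these sum to 23/420.
Normalising, the posterior is P(r = 1 | data) = 0, P(r = 2 | data) = 8/23, P(r = 3 | data) = 9/23, P(r = 4 | data) = 6/23.
Averaging over the posterior, P(blue next | data) = (1)(8/23) + (1/2)(9/23) + (0)(6/23) = 25/46.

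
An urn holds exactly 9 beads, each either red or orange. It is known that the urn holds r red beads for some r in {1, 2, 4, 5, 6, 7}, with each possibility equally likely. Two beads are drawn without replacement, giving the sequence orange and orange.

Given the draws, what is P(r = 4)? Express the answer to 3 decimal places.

Compute the likelihood of the observed sequence for each case: P(data | r = 1) = (8/9)(7/8) = 7/9; P(data | r = 2) = (7/9)(6/8) = 7/12; P(data | r = 4) = (5/9)(4/8) = 5/18; P(data | r = 5) = (4/9)(3/8) = 1/6; P(data | r = 6) = (3/9)(2/8) = 1/12; P(data | r = 7) = (2/9)(1/8) = 1/36.
The prior-weighted likelihoods are 1/6 · 7/9 = 7/54, 1/6 · 7/12 = 7/72, 1/6 · 5/18 = 5/108, 1/6 · 1/6 = 1/36, 1/6 · 1/12 = 1/72, 1/6 · 1/36 = 1/216; with total 23/72.
Therefore the posterior P(r = 4 | data) = (5/108) / (23/72) = 10/69.

0.145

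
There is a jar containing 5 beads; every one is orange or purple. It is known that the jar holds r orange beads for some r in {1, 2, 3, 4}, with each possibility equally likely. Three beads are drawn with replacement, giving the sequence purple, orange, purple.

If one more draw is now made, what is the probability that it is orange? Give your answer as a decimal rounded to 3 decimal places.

Compute the likelihood of the observed sequence for each case: P(data | r = 1) = (4/5)(1/5)(4/5) = 16/125; P(data | r = 2) = (3/5)(2/5)(3/5) = 18/125; P(data | r = 3) = (2/5)(3/5)(2/5) = 12/125; P(data | r = 4) = (1/5)(4/5)(1/5) = 4/125.
Multiplying each by its prior: 1/4 · 16/125 = 4/125, 1/4 · 18/125 = 9/250, 1/4 · 12/125 = 3/125, 1/4 · 4/125 = 1/125; these sum to 1/10.
Dividing through by the total gives posterior P(r = 1 | data) = 8/25, P(r = 2 | data) = 9/25, P(r = 3 | data) = 6/25, P(r = 4 | data) = 2/25.
So P(orange next | data) = Σ P(orange next | H) P(H | data) = (1/5)(8/25) + (2/5)(9/25) + (3/5)(6/25) + (4/5)(2/25) = 52/125.

0.416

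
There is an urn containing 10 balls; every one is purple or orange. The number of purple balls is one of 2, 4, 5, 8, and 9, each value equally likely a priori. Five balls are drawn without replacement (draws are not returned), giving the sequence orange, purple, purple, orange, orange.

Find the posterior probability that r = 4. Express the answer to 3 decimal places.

0.435

Compute the likelihood of the observed sequence for each case: P(data | r = 2) = (8/10)(2/9)(1/8)(7/7)(6/6) = 0.022222; P(data | r = 4) = (6/10)(4/9)(3/8)(5/7)(4/6) = 0.047619; P(data | r = 5) = (5/10)(5/9)(4/8)(4/7)(3/6) = 0.039683; P(data | r = 8) = (2/10)(8/9)(7/8)(1/7)(0/6) = 0; P(data | r = 9) = (1/10)(9/9)(8/8)(0/7) = 0.
The prior-weighted likelihoods are 1/5 · 0.022222 = 0.0044444, 1/5 · 0.047619 = 0.0095238, 1/5 · 0.039683 = 0.0079365, 1/5 · 0 = 0, 1/5 · 0 = 0; summing to 0.021905.
So P(r = 4 | data) = (0.0095238) / (0.021905) = 0.43478.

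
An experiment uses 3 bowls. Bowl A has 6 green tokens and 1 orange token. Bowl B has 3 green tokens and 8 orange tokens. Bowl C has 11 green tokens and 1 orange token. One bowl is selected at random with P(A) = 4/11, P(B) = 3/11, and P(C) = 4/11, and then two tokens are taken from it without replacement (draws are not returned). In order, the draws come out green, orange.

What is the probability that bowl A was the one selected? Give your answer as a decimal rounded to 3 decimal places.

0.366

Compute the likelihood of the observed sequence for each case: P(data | bowl A) = (6/7)(1/6) = 0.14286; P(data | bowl B) = (3/11)(8/10) = 0.21818; P(data | bowl C) = (11/12)(1/11) = 0.083333.
Weighting by the prior gives 4/11 · 0.14286 = 0.051948, 3/11 · 0.21818 = 0.059504, 4/11 · 0.083333 = 0.030303; with total 0.14176.
So P(bowl A | data) = (0.051948) / (0.14176) = 0.36646.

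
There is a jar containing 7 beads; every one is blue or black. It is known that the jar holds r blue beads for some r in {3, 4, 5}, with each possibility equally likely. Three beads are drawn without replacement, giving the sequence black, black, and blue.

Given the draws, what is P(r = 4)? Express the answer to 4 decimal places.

0.3429

Under each hypothesis, the probability of the observed sequence is: P(data | r = 3) = (4/7)(3/6)(3/5) = 6/35; P(data | r = 4) = (3/7)(2/6)(4/5) = 4/35; P(data | r = 5) = (2/7)(1/6)(5/5) = 1/21.
The prior-weighted likelihoods are 1/3 · 6/35 = 2/35, 1/3 · 4/35 = 4/105, 1/3 · 1/21 = 1/63; with total 1/9.
Therefore the posterior P(r = 4 | data) = (4/105) / (1/9) = 12/35.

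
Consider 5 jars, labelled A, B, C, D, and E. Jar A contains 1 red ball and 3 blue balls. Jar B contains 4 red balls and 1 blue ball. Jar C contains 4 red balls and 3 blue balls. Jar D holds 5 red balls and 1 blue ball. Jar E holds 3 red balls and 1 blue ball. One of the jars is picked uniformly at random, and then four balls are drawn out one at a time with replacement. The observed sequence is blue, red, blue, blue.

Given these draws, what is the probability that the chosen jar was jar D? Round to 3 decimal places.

0.022

For each hypothesis, P(data | H) works out to: P(data | jar A) = (3/4)(1/4)(3/4)(3/4) = 0.10547; P(data | jar B) = (1/5)(4/5)(1/5)(1/5) = 0.0064; P(data | jar C) = (3/7)(4/7)(3/7)(3/7) = 0.044981; P(data | jar D) = (1/6)(5/6)(1/6)(1/6) = 0.003858; P(data | jar E) = (1/4)(3/4)(1/4)(1/4) = 0.011719.
Weighting by the prior gives 1/5 · 0.10547 = 0.021094, 1/5 · 0.0064 = 0.00128, 1/5 · 0.044981 = 0.0089963, 1/5 · 0.003858 = 0.0007716, 1/5 · 0.011719 = 0.0023437; with total 0.034485.
Therefore the posterior P(jar D | data) = (0.0007716) / (0.034485) = 0.022375.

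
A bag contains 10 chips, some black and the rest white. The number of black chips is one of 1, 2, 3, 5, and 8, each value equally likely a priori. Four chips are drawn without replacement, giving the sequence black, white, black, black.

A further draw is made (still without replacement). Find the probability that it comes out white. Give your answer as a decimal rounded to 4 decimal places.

0.3491

For each hypothesis, P(data | H) works out to: P(data | r = 1) = (1/10)(9/9)(0/8) = 0; P(data | r = 2) = (2/10)(8/9)(1/8)(0/7) = 0; P(data | r = 3) = (3/10)(7/9)(2/8)(1/7) = 0.0083333; P(data | r = 5) = (5/10)(5/9)(4/8)(3/7) = 0.059524; P(data | r = 8) = (8/10)(2/9)(7/8)(6/7) = 0.13333.
The prior-weighted likelihoods are 1/5 · 0 = 0, 1/5 · 0 = 0, 1/5 · 0.0083333 = 0.0016667, 1/5 · 0.059524 = 0.011905, 1/5 · 0.13333 = 0.026667; summing to 0.040238.
Dividing through by the total gives posterior P(r = 1 | data) = 0, P(r = 2 | data) = 0, P(r = 3 | data) = 0.04142, P(r = 5 | data) = 0.29586, P(r = 8 | data) = 0.66272.
So P(white next | data) = Σ P(white next | H) P(H | data) = (1)(0.04142) + (2/3)(0.29586) + (1/6)(0.66272) = 0.34911.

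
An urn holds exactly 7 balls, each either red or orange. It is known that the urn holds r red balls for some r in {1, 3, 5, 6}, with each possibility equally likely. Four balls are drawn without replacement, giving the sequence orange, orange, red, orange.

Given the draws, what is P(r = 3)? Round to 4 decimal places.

Compute the likelihood of the observed sequence for each case: P(data | r = 1) = (6/7)(5/6)(1/5)(4/4) = 1/7; P(data | r = 3) = (4/7)(3/6)(3/5)(2/4) = 3/35; P(data | r = 5) = (2/7)(1/6)(5/5)(0/4) = 0; P(data | r = 6) = (1/7)(0/6) = 0.
Multiplying each by its prior: 1/4 · 1/7 = 1/28, 1/4 · 3/35 = 3/140, 1/4 · 0 = 0, 1/4 · 0 = 0; summing to 2/35.
Therefore the posterior P(r = 3 | data) = (3/140) / (2/35) = 3/8.

0.3750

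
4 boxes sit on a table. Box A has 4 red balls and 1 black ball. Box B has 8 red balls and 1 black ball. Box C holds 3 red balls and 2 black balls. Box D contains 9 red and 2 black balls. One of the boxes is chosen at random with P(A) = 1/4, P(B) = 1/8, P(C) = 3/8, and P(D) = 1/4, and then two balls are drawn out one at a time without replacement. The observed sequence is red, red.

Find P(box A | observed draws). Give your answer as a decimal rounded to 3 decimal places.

0.287

Compute the likelihood of the observed sequence for each case: P(data | box A) = (4/5)(3/4) = 0.6; P(data | box B) = (8/9)(7/8) = 0.77778; P(data | box C) = (3/5)(2/4) = 0.3; P(data | box D) = (9/11)(8/10) = 0.65455.
The prior-weighted likelihoods are 1/4 · 0.6 = 0.15, 1/8 · 0.77778 = 0.097222, 3/8 · 0.3 = 0.1125, 1/4 · 0.65455 = 0.16364; with total 0.52336.
Therefore the posterior P(box A | data) = (0.15) / (0.52336) = 0.28661.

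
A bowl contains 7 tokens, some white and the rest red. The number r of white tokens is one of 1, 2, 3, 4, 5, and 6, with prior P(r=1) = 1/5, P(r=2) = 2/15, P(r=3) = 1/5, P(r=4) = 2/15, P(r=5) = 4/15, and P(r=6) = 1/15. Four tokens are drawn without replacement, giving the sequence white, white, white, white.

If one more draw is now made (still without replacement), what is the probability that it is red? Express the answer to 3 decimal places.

Under each hypothesis, the probability of the observed sequence is: P(data | r = 1) = (1/7)(0/6) = 0; P(data | r = 2) = (2/7)(1/6)(0/5) = 0; P(data | r = 3) = (3/7)(2/6)(1/5)(0/4) = 0; P(data | r = 4) = (4/7)(3/6)(2/5)(1/4) = 1/35; P(data | r = 5) = (5/7)(4/6)(3/5)(2/4) = 1/7; P(data | r = 6) = (6/7)(5/6)(4/5)(3/4) = 3/7.
Weighting by the prior gives 1/5 · 0 = 0, 2/15 · 0 = 0, 1/5 · 0 = 0, 2/15 · 1/35 = 2/525, 4/15 · 1/7 = 4/105, 1/15 · 3/7 = 1/35; summing to 37/525.
Dividing through by the total gives posterior P(r = 1 | data) = 0, P(r = 2 | data) = 0, P(r = 3 | data) = 0, P(r = 4 | data) = 2/37, P(r = 5 | data) = 20/37, P(r = 6 | data) = 15/37.
So P(red next | data) = Σ P(red next | H) P(H | data) = (1)(2/37) + (2/3)(20/37) + (1/3)(15/37) = 61/111.

0.550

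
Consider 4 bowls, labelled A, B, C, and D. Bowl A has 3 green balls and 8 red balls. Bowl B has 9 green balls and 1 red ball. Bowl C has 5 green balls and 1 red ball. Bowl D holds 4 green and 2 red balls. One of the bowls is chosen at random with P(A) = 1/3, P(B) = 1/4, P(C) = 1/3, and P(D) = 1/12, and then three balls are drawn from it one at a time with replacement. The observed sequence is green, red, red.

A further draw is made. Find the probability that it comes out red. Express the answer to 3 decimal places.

0.600

The likelihood of the observed sequence under each hypothesis: P(data | bowl A) = (3/11)(8/11)(8/11) = 0.14425; P(data | bowl B) = (9/10)(1/10)(1/10) = 0.009; P(data | bowl C) = (5/6)(1/6)(1/6) = 0.023148; P(data | bowl D) = (4/6)(2/6)(2/6) = 0.074074.
Multiplying each by its prior: 1/3 · 0.14425 = 0.048084, 1/4 · 0.009 = 0.00225, 1/3 · 0.023148 = 0.007716, 1/12 · 0.074074 = 0.0061728; with total 0.064223.
Dividing through by the total gives posterior P(bowl A | data) = 0.74871, P(bowl B | data) = 0.035034, P(bowl C | data) = 0.12014, P(bowl D | data) = 0.096116.
The predictive probability is P(red next | data) = (8/11)(0.74871) + (1/10)(0.035034) + (1/6)(0.12014) + (1/3)(0.096116) = 0.60008.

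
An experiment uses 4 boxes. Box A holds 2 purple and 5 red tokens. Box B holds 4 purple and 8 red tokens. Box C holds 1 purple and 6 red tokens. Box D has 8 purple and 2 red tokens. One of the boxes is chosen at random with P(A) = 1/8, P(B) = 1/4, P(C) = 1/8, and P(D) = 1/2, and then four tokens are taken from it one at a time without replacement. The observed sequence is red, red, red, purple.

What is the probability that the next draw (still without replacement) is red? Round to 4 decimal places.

0.7413

For each hypothesis, P(data | H) works out to: P(data | box A) = (5/7)(4/6)(3/5)(2/4) = 0.14286; P(data | box B) = (8/12)(7/11)(6/10)(4/9) = 0.11313; P(data | box C) = (6/7)(5/6)(4/5)(1/4) = 0.14286; P(data | box D) = (2/10)(1/9)(0/8) = 0.
Weighting by the prior gives 1/8 · 0.14286 = 0.017857, 1/4 · 0.11313 = 0.028283, 1/8 · 0.14286 = 0.017857, 1/2 · 0 = 0; these sum to 0.063997.
The posterior is then P(box A | data) = 0.27903, P(box B | data) = 0.44194, P(box C | data) = 0.27903, P(box D | data) = 0.
So P(red next | data) = Σ P(red next | H) P(H | data) = (2/3)(0.27903) + (5/8)(0.44194) + (1)(0.27903) = 0.74126.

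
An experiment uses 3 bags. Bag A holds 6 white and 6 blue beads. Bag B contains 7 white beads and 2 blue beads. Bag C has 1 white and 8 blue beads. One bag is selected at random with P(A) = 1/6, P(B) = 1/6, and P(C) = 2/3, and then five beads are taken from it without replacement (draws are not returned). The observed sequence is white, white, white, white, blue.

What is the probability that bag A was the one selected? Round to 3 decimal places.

Under each hypothesis, the probability of the observed sequence is: P(data | bag A) = (6/12)(5/11)(4/10)(3/9)(6/8) = 0.022727; P(data | bag B) = (7/9)(6/8)(5/7)(4/6)(2/5) = 0.11111; P(data | bag C) = (1/9)(0/8) = 0.
Multiplying each by its prior: 1/6 · 0.022727 = 0.0037879, 1/6 · 0.11111 = 0.018519, 2/3 · 0 = 0; with total 0.022306.
So P(bag A | data) = (0.0037879) / (0.022306) = 0.16981.

0.170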